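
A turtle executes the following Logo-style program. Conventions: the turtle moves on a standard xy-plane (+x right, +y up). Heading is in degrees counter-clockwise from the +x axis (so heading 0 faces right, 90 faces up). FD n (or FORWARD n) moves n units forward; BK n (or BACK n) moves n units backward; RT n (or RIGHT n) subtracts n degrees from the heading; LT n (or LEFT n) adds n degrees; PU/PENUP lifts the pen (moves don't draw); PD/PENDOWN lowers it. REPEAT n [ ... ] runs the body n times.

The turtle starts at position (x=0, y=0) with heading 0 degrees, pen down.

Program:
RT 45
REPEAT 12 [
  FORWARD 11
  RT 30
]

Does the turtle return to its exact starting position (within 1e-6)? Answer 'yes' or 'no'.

Executing turtle program step by step:
Start: pos=(0,0), heading=0, pen down
RT 45: heading 0 -> 315
REPEAT 12 [
  -- iteration 1/12 --
  FD 11: (0,0) -> (7.778,-7.778) [heading=315, draw]
  RT 30: heading 315 -> 285
  -- iteration 2/12 --
  FD 11: (7.778,-7.778) -> (10.625,-18.403) [heading=285, draw]
  RT 30: heading 285 -> 255
  -- iteration 3/12 --
  FD 11: (10.625,-18.403) -> (7.778,-29.029) [heading=255, draw]
  RT 30: heading 255 -> 225
  -- iteration 4/12 --
  FD 11: (7.778,-29.029) -> (0,-36.807) [heading=225, draw]
  RT 30: heading 225 -> 195
  -- iteration 5/12 --
  FD 11: (0,-36.807) -> (-10.625,-39.654) [heading=195, draw]
  RT 30: heading 195 -> 165
  -- iteration 6/12 --
  FD 11: (-10.625,-39.654) -> (-21.25,-36.807) [heading=165, draw]
  RT 30: heading 165 -> 135
  -- iteration 7/12 --
  FD 11: (-21.25,-36.807) -> (-29.029,-29.029) [heading=135, draw]
  RT 30: heading 135 -> 105
  -- iteration 8/12 --
  FD 11: (-29.029,-29.029) -> (-31.876,-18.403) [heading=105, draw]
  RT 30: heading 105 -> 75
  -- iteration 9/12 --
  FD 11: (-31.876,-18.403) -> (-29.029,-7.778) [heading=75, draw]
  RT 30: heading 75 -> 45
  -- iteration 10/12 --
  FD 11: (-29.029,-7.778) -> (-21.25,0) [heading=45, draw]
  RT 30: heading 45 -> 15
  -- iteration 11/12 --
  FD 11: (-21.25,0) -> (-10.625,2.847) [heading=15, draw]
  RT 30: heading 15 -> 345
  -- iteration 12/12 --
  FD 11: (-10.625,2.847) -> (0,0) [heading=345, draw]
  RT 30: heading 345 -> 315
]
Final: pos=(0,0), heading=315, 12 segment(s) drawn

Start position: (0, 0)
Final position: (0, 0)
Distance = 0; < 1e-6 -> CLOSED

Answer: yes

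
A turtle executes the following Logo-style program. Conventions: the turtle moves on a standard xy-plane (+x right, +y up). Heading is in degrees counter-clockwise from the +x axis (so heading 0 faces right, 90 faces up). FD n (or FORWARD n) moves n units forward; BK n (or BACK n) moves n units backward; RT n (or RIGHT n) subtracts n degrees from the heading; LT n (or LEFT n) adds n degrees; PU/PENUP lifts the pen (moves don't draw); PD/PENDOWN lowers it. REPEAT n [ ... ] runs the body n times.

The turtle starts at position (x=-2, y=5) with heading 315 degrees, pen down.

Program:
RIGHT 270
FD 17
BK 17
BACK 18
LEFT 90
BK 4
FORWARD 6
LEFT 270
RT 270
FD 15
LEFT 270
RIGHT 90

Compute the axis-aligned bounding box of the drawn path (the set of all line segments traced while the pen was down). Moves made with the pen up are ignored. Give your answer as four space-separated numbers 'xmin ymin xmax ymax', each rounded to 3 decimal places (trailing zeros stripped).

Executing turtle program step by step:
Start: pos=(-2,5), heading=315, pen down
RT 270: heading 315 -> 45
FD 17: (-2,5) -> (10.021,17.021) [heading=45, draw]
BK 17: (10.021,17.021) -> (-2,5) [heading=45, draw]
BK 18: (-2,5) -> (-14.728,-7.728) [heading=45, draw]
LT 90: heading 45 -> 135
BK 4: (-14.728,-7.728) -> (-11.899,-10.556) [heading=135, draw]
FD 6: (-11.899,-10.556) -> (-16.142,-6.314) [heading=135, draw]
LT 270: heading 135 -> 45
RT 270: heading 45 -> 135
FD 15: (-16.142,-6.314) -> (-26.749,4.293) [heading=135, draw]
LT 270: heading 135 -> 45
RT 90: heading 45 -> 315
Final: pos=(-26.749,4.293), heading=315, 6 segment(s) drawn

Segment endpoints: x in {-26.749, -16.142, -14.728, -11.899, -2, 10.021}, y in {-10.556, -7.728, -6.314, 4.293, 5, 5, 17.021}
xmin=-26.749, ymin=-10.556, xmax=10.021, ymax=17.021

Answer: -26.749 -10.556 10.021 17.021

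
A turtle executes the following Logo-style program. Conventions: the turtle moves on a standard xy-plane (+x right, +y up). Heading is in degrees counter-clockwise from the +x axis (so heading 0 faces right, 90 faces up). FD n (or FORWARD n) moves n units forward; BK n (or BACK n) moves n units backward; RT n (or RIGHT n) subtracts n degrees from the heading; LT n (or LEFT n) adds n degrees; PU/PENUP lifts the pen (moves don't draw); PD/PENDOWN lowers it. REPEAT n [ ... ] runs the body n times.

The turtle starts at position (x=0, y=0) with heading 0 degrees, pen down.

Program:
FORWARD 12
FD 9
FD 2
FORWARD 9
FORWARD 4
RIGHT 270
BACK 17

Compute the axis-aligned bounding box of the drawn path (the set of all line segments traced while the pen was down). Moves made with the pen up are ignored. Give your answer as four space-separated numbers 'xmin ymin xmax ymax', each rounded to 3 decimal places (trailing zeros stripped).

Answer: 0 -17 36 0

Derivation:
Executing turtle program step by step:
Start: pos=(0,0), heading=0, pen down
FD 12: (0,0) -> (12,0) [heading=0, draw]
FD 9: (12,0) -> (21,0) [heading=0, draw]
FD 2: (21,0) -> (23,0) [heading=0, draw]
FD 9: (23,0) -> (32,0) [heading=0, draw]
FD 4: (32,0) -> (36,0) [heading=0, draw]
RT 270: heading 0 -> 90
BK 17: (36,0) -> (36,-17) [heading=90, draw]
Final: pos=(36,-17), heading=90, 6 segment(s) drawn

Segment endpoints: x in {0, 12, 21, 23, 32, 36}, y in {-17, 0}
xmin=0, ymin=-17, xmax=36, ymax=0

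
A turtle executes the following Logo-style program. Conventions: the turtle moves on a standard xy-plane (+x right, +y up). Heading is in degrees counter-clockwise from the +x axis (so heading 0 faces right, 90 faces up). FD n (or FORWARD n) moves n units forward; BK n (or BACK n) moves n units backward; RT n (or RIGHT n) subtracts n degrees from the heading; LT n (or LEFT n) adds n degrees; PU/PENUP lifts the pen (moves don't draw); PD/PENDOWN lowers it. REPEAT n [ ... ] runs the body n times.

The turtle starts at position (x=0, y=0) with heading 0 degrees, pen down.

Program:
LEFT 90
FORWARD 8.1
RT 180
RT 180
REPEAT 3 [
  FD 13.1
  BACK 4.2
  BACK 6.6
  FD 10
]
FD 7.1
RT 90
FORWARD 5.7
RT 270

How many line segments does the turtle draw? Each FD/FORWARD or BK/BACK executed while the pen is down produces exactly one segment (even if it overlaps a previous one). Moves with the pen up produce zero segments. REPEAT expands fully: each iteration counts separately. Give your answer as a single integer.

Answer: 15

Derivation:
Executing turtle program step by step:
Start: pos=(0,0), heading=0, pen down
LT 90: heading 0 -> 90
FD 8.1: (0,0) -> (0,8.1) [heading=90, draw]
RT 180: heading 90 -> 270
RT 180: heading 270 -> 90
REPEAT 3 [
  -- iteration 1/3 --
  FD 13.1: (0,8.1) -> (0,21.2) [heading=90, draw]
  BK 4.2: (0,21.2) -> (0,17) [heading=90, draw]
  BK 6.6: (0,17) -> (0,10.4) [heading=90, draw]
  FD 10: (0,10.4) -> (0,20.4) [heading=90, draw]
  -- iteration 2/3 --
  FD 13.1: (0,20.4) -> (0,33.5) [heading=90, draw]
  BK 4.2: (0,33.5) -> (0,29.3) [heading=90, draw]
  BK 6.6: (0,29.3) -> (0,22.7) [heading=90, draw]
  FD 10: (0,22.7) -> (0,32.7) [heading=90, draw]
  -- iteration 3/3 --
  FD 13.1: (0,32.7) -> (0,45.8) [heading=90, draw]
  BK 4.2: (0,45.8) -> (0,41.6) [heading=90, draw]
  BK 6.6: (0,41.6) -> (0,35) [heading=90, draw]
  FD 10: (0,35) -> (0,45) [heading=90, draw]
]
FD 7.1: (0,45) -> (0,52.1) [heading=90, draw]
RT 90: heading 90 -> 0
FD 5.7: (0,52.1) -> (5.7,52.1) [heading=0, draw]
RT 270: heading 0 -> 90
Final: pos=(5.7,52.1), heading=90, 15 segment(s) drawn
Segments drawn: 15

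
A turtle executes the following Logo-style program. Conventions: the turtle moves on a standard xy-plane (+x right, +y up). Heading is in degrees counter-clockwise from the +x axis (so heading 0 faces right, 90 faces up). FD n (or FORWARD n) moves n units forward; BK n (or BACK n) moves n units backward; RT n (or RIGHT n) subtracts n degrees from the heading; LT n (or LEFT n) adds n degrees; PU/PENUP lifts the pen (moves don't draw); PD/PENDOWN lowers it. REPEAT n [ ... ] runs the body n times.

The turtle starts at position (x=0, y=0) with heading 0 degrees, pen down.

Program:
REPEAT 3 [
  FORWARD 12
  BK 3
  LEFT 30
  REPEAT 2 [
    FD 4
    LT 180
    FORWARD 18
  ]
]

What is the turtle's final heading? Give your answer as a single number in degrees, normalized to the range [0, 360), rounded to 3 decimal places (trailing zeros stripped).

Answer: 90

Derivation:
Executing turtle program step by step:
Start: pos=(0,0), heading=0, pen down
REPEAT 3 [
  -- iteration 1/3 --
  FD 12: (0,0) -> (12,0) [heading=0, draw]
  BK 3: (12,0) -> (9,0) [heading=0, draw]
  LT 30: heading 0 -> 30
  REPEAT 2 [
    -- iteration 1/2 --
    FD 4: (9,0) -> (12.464,2) [heading=30, draw]
    LT 180: heading 30 -> 210
    FD 18: (12.464,2) -> (-3.124,-7) [heading=210, draw]
    -- iteration 2/2 --
    FD 4: (-3.124,-7) -> (-6.588,-9) [heading=210, draw]
    LT 180: heading 210 -> 30
    FD 18: (-6.588,-9) -> (9,0) [heading=30, draw]
  ]
  -- iteration 2/3 --
  FD 12: (9,0) -> (19.392,6) [heading=30, draw]
  BK 3: (19.392,6) -> (16.794,4.5) [heading=30, draw]
  LT 30: heading 30 -> 60
  REPEAT 2 [
    -- iteration 1/2 --
    FD 4: (16.794,4.5) -> (18.794,7.964) [heading=60, draw]
    LT 180: heading 60 -> 240
    FD 18: (18.794,7.964) -> (9.794,-7.624) [heading=240, draw]
    -- iteration 2/2 --
    FD 4: (9.794,-7.624) -> (7.794,-11.088) [heading=240, draw]
    LT 180: heading 240 -> 60
    FD 18: (7.794,-11.088) -> (16.794,4.5) [heading=60, draw]
  ]
  -- iteration 3/3 --
  FD 12: (16.794,4.5) -> (22.794,14.892) [heading=60, draw]
  BK 3: (22.794,14.892) -> (21.294,12.294) [heading=60, draw]
  LT 30: heading 60 -> 90
  REPEAT 2 [
    -- iteration 1/2 --
    FD 4: (21.294,12.294) -> (21.294,16.294) [heading=90, draw]
    LT 180: heading 90 -> 270
    FD 18: (21.294,16.294) -> (21.294,-1.706) [heading=270, draw]
    -- iteration 2/2 --
    FD 4: (21.294,-1.706) -> (21.294,-5.706) [heading=270, draw]
    LT 180: heading 270 -> 90
    FD 18: (21.294,-5.706) -> (21.294,12.294) [heading=90, draw]
  ]
]
Final: pos=(21.294,12.294), heading=90, 18 segment(s) drawn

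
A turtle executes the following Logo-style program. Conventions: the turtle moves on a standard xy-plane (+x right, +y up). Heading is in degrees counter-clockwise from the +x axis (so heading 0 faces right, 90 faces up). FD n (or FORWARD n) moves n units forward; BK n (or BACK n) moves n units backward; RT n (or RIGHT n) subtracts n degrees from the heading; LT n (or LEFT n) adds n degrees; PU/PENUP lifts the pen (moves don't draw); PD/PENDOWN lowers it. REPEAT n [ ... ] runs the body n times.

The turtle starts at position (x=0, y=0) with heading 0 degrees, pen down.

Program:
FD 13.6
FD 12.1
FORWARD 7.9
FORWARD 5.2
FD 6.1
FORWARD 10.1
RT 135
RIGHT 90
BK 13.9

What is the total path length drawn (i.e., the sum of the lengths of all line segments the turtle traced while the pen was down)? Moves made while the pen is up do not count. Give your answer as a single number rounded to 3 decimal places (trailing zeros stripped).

Answer: 68.9

Derivation:
Executing turtle program step by step:
Start: pos=(0,0), heading=0, pen down
FD 13.6: (0,0) -> (13.6,0) [heading=0, draw]
FD 12.1: (13.6,0) -> (25.7,0) [heading=0, draw]
FD 7.9: (25.7,0) -> (33.6,0) [heading=0, draw]
FD 5.2: (33.6,0) -> (38.8,0) [heading=0, draw]
FD 6.1: (38.8,0) -> (44.9,0) [heading=0, draw]
FD 10.1: (44.9,0) -> (55,0) [heading=0, draw]
RT 135: heading 0 -> 225
RT 90: heading 225 -> 135
BK 13.9: (55,0) -> (64.829,-9.829) [heading=135, draw]
Final: pos=(64.829,-9.829), heading=135, 7 segment(s) drawn

Segment lengths:
  seg 1: (0,0) -> (13.6,0), length = 13.6
  seg 2: (13.6,0) -> (25.7,0), length = 12.1
  seg 3: (25.7,0) -> (33.6,0), length = 7.9
  seg 4: (33.6,0) -> (38.8,0), length = 5.2
  seg 5: (38.8,0) -> (44.9,0), length = 6.1
  seg 6: (44.9,0) -> (55,0), length = 10.1
  seg 7: (55,0) -> (64.829,-9.829), length = 13.9
Total = 68.9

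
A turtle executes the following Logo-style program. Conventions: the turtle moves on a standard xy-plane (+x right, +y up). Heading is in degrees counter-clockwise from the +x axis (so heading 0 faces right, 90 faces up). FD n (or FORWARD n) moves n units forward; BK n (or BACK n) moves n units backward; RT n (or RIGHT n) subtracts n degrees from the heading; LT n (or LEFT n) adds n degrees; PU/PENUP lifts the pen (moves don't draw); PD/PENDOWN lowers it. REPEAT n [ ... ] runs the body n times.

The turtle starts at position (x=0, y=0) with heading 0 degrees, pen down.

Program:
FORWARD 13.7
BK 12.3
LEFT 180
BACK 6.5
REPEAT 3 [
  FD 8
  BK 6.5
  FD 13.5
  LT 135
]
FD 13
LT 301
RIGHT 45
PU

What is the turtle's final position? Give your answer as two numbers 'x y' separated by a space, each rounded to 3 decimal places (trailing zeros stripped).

Answer: -5.686 -4.799

Derivation:
Executing turtle program step by step:
Start: pos=(0,0), heading=0, pen down
FD 13.7: (0,0) -> (13.7,0) [heading=0, draw]
BK 12.3: (13.7,0) -> (1.4,0) [heading=0, draw]
LT 180: heading 0 -> 180
BK 6.5: (1.4,0) -> (7.9,0) [heading=180, draw]
REPEAT 3 [
  -- iteration 1/3 --
  FD 8: (7.9,0) -> (-0.1,0) [heading=180, draw]
  BK 6.5: (-0.1,0) -> (6.4,0) [heading=180, draw]
  FD 13.5: (6.4,0) -> (-7.1,0) [heading=180, draw]
  LT 135: heading 180 -> 315
  -- iteration 2/3 --
  FD 8: (-7.1,0) -> (-1.443,-5.657) [heading=315, draw]
  BK 6.5: (-1.443,-5.657) -> (-6.039,-1.061) [heading=315, draw]
  FD 13.5: (-6.039,-1.061) -> (3.507,-10.607) [heading=315, draw]
  LT 135: heading 315 -> 90
  -- iteration 3/3 --
  FD 8: (3.507,-10.607) -> (3.507,-2.607) [heading=90, draw]
  BK 6.5: (3.507,-2.607) -> (3.507,-9.107) [heading=90, draw]
  FD 13.5: (3.507,-9.107) -> (3.507,4.393) [heading=90, draw]
  LT 135: heading 90 -> 225
]
FD 13: (3.507,4.393) -> (-5.686,-4.799) [heading=225, draw]
LT 301: heading 225 -> 166
RT 45: heading 166 -> 121
PU: pen up
Final: pos=(-5.686,-4.799), heading=121, 13 segment(s) drawn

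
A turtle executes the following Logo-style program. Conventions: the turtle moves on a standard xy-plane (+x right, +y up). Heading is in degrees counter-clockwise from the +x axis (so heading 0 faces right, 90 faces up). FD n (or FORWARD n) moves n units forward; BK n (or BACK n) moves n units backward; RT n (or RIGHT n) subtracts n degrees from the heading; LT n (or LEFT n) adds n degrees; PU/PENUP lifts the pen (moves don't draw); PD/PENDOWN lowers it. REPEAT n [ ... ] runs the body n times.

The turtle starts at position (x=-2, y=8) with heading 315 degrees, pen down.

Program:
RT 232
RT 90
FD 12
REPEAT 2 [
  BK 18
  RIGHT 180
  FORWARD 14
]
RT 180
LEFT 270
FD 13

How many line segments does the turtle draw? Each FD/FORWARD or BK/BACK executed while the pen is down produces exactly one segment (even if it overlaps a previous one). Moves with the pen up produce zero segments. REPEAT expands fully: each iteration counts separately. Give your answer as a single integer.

Executing turtle program step by step:
Start: pos=(-2,8), heading=315, pen down
RT 232: heading 315 -> 83
RT 90: heading 83 -> 353
FD 12: (-2,8) -> (9.911,6.538) [heading=353, draw]
REPEAT 2 [
  -- iteration 1/2 --
  BK 18: (9.911,6.538) -> (-7.955,8.731) [heading=353, draw]
  RT 180: heading 353 -> 173
  FD 14: (-7.955,8.731) -> (-21.851,10.437) [heading=173, draw]
  -- iteration 2/2 --
  BK 18: (-21.851,10.437) -> (-3.985,8.244) [heading=173, draw]
  RT 180: heading 173 -> 353
  FD 14: (-3.985,8.244) -> (9.911,6.538) [heading=353, draw]
]
RT 180: heading 353 -> 173
LT 270: heading 173 -> 83
FD 13: (9.911,6.538) -> (11.495,19.441) [heading=83, draw]
Final: pos=(11.495,19.441), heading=83, 6 segment(s) drawn
Segments drawn: 6

Answer: 6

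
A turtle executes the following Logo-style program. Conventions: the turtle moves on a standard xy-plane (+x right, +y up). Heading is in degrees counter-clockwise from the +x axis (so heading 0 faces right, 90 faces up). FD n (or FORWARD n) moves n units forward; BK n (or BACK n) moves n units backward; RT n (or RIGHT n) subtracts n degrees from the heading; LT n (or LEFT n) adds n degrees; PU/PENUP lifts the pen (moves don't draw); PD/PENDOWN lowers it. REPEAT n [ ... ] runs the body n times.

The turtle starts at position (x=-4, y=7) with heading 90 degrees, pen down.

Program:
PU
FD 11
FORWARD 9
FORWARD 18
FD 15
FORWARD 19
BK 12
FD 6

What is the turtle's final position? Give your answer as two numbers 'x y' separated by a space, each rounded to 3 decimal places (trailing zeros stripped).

Answer: -4 73

Derivation:
Executing turtle program step by step:
Start: pos=(-4,7), heading=90, pen down
PU: pen up
FD 11: (-4,7) -> (-4,18) [heading=90, move]
FD 9: (-4,18) -> (-4,27) [heading=90, move]
FD 18: (-4,27) -> (-4,45) [heading=90, move]
FD 15: (-4,45) -> (-4,60) [heading=90, move]
FD 19: (-4,60) -> (-4,79) [heading=90, move]
BK 12: (-4,79) -> (-4,67) [heading=90, move]
FD 6: (-4,67) -> (-4,73) [heading=90, move]
Final: pos=(-4,73), heading=90, 0 segment(s) drawn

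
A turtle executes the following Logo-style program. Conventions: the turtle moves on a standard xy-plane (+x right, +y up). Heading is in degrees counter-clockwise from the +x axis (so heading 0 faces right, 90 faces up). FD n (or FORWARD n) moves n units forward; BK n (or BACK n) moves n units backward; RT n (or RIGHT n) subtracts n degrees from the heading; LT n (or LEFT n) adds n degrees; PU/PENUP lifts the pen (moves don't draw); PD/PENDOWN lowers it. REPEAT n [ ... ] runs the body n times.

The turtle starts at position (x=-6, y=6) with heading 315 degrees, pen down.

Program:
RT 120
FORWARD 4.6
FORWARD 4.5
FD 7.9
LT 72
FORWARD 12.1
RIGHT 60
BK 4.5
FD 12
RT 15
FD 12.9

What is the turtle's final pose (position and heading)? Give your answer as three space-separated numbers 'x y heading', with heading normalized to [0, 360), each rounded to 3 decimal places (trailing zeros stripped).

Executing turtle program step by step:
Start: pos=(-6,6), heading=315, pen down
RT 120: heading 315 -> 195
FD 4.6: (-6,6) -> (-10.443,4.809) [heading=195, draw]
FD 4.5: (-10.443,4.809) -> (-14.79,3.645) [heading=195, draw]
FD 7.9: (-14.79,3.645) -> (-22.421,1.6) [heading=195, draw]
LT 72: heading 195 -> 267
FD 12.1: (-22.421,1.6) -> (-23.054,-10.483) [heading=267, draw]
RT 60: heading 267 -> 207
BK 4.5: (-23.054,-10.483) -> (-19.044,-8.44) [heading=207, draw]
FD 12: (-19.044,-8.44) -> (-29.737,-13.888) [heading=207, draw]
RT 15: heading 207 -> 192
FD 12.9: (-29.737,-13.888) -> (-42.355,-16.57) [heading=192, draw]
Final: pos=(-42.355,-16.57), heading=192, 7 segment(s) drawn

Answer: -42.355 -16.57 192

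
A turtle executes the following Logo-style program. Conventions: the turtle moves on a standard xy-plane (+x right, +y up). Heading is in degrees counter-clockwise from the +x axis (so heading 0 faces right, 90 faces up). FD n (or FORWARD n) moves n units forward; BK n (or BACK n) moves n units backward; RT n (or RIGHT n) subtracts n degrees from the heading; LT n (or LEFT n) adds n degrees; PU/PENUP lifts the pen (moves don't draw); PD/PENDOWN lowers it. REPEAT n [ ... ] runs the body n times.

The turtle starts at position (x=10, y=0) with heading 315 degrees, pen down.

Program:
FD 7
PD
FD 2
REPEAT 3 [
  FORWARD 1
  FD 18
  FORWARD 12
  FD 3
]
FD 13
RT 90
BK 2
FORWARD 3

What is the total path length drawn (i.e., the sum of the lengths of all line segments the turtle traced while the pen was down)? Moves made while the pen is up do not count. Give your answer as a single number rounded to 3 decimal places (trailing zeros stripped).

Executing turtle program step by step:
Start: pos=(10,0), heading=315, pen down
FD 7: (10,0) -> (14.95,-4.95) [heading=315, draw]
PD: pen down
FD 2: (14.95,-4.95) -> (16.364,-6.364) [heading=315, draw]
REPEAT 3 [
  -- iteration 1/3 --
  FD 1: (16.364,-6.364) -> (17.071,-7.071) [heading=315, draw]
  FD 18: (17.071,-7.071) -> (29.799,-19.799) [heading=315, draw]
  FD 12: (29.799,-19.799) -> (38.284,-28.284) [heading=315, draw]
  FD 3: (38.284,-28.284) -> (40.406,-30.406) [heading=315, draw]
  -- iteration 2/3 --
  FD 1: (40.406,-30.406) -> (41.113,-31.113) [heading=315, draw]
  FD 18: (41.113,-31.113) -> (53.841,-43.841) [heading=315, draw]
  FD 12: (53.841,-43.841) -> (62.326,-52.326) [heading=315, draw]
  FD 3: (62.326,-52.326) -> (64.447,-54.447) [heading=315, draw]
  -- iteration 3/3 --
  FD 1: (64.447,-54.447) -> (65.154,-55.154) [heading=315, draw]
  FD 18: (65.154,-55.154) -> (77.882,-67.882) [heading=315, draw]
  FD 12: (77.882,-67.882) -> (86.368,-76.368) [heading=315, draw]
  FD 3: (86.368,-76.368) -> (88.489,-78.489) [heading=315, draw]
]
FD 13: (88.489,-78.489) -> (97.681,-87.681) [heading=315, draw]
RT 90: heading 315 -> 225
BK 2: (97.681,-87.681) -> (99.095,-86.267) [heading=225, draw]
FD 3: (99.095,-86.267) -> (96.974,-88.388) [heading=225, draw]
Final: pos=(96.974,-88.388), heading=225, 17 segment(s) drawn

Segment lengths:
  seg 1: (10,0) -> (14.95,-4.95), length = 7
  seg 2: (14.95,-4.95) -> (16.364,-6.364), length = 2
  seg 3: (16.364,-6.364) -> (17.071,-7.071), length = 1
  seg 4: (17.071,-7.071) -> (29.799,-19.799), length = 18
  seg 5: (29.799,-19.799) -> (38.284,-28.284), length = 12
  seg 6: (38.284,-28.284) -> (40.406,-30.406), length = 3
  seg 7: (40.406,-30.406) -> (41.113,-31.113), length = 1
  seg 8: (41.113,-31.113) -> (53.841,-43.841), length = 18
  seg 9: (53.841,-43.841) -> (62.326,-52.326), length = 12
  seg 10: (62.326,-52.326) -> (64.447,-54.447), length = 3
  seg 11: (64.447,-54.447) -> (65.154,-55.154), length = 1
  seg 12: (65.154,-55.154) -> (77.882,-67.882), length = 18
  seg 13: (77.882,-67.882) -> (86.368,-76.368), length = 12
  seg 14: (86.368,-76.368) -> (88.489,-78.489), length = 3
  seg 15: (88.489,-78.489) -> (97.681,-87.681), length = 13
  seg 16: (97.681,-87.681) -> (99.095,-86.267), length = 2
  seg 17: (99.095,-86.267) -> (96.974,-88.388), length = 3
Total = 129

Answer: 129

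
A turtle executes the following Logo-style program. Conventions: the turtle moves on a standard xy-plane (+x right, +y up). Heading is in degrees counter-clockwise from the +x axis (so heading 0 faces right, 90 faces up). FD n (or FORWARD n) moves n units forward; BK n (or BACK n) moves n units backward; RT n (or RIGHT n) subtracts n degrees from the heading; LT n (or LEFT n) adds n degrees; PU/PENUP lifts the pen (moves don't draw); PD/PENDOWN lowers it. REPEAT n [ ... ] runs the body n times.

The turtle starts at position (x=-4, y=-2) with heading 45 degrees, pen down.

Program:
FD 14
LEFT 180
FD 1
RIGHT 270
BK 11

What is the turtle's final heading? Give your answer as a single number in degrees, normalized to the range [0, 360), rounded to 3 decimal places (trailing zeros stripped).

Answer: 315

Derivation:
Executing turtle program step by step:
Start: pos=(-4,-2), heading=45, pen down
FD 14: (-4,-2) -> (5.899,7.899) [heading=45, draw]
LT 180: heading 45 -> 225
FD 1: (5.899,7.899) -> (5.192,7.192) [heading=225, draw]
RT 270: heading 225 -> 315
BK 11: (5.192,7.192) -> (-2.586,14.971) [heading=315, draw]
Final: pos=(-2.586,14.971), heading=315, 3 segment(s) drawn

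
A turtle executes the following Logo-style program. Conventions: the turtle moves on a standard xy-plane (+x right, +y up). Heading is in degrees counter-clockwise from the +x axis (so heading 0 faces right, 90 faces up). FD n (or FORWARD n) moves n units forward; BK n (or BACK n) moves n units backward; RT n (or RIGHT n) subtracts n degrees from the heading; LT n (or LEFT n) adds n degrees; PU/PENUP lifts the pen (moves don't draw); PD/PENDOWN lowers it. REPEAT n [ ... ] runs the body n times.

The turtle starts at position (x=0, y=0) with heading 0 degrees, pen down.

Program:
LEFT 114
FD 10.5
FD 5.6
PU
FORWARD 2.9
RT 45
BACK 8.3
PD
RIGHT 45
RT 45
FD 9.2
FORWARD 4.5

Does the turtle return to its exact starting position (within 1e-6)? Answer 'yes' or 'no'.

Answer: no

Derivation:
Executing turtle program step by step:
Start: pos=(0,0), heading=0, pen down
LT 114: heading 0 -> 114
FD 10.5: (0,0) -> (-4.271,9.592) [heading=114, draw]
FD 5.6: (-4.271,9.592) -> (-6.548,14.708) [heading=114, draw]
PU: pen up
FD 2.9: (-6.548,14.708) -> (-7.728,17.357) [heading=114, move]
RT 45: heading 114 -> 69
BK 8.3: (-7.728,17.357) -> (-10.702,9.609) [heading=69, move]
PD: pen down
RT 45: heading 69 -> 24
RT 45: heading 24 -> 339
FD 9.2: (-10.702,9.609) -> (-2.114,6.312) [heading=339, draw]
FD 4.5: (-2.114,6.312) -> (2.088,4.699) [heading=339, draw]
Final: pos=(2.088,4.699), heading=339, 4 segment(s) drawn

Start position: (0, 0)
Final position: (2.088, 4.699)
Distance = 5.142; >= 1e-6 -> NOT closed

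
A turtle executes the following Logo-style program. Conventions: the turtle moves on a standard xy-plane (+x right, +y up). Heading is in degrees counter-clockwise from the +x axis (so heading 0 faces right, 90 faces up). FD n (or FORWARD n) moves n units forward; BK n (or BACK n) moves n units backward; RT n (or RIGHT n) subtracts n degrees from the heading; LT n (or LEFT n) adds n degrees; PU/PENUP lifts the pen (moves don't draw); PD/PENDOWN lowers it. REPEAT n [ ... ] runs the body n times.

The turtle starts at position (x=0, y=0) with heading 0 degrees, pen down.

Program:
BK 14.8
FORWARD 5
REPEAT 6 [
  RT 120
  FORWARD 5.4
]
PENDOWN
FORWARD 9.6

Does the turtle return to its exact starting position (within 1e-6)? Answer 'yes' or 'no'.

Executing turtle program step by step:
Start: pos=(0,0), heading=0, pen down
BK 14.8: (0,0) -> (-14.8,0) [heading=0, draw]
FD 5: (-14.8,0) -> (-9.8,0) [heading=0, draw]
REPEAT 6 [
  -- iteration 1/6 --
  RT 120: heading 0 -> 240
  FD 5.4: (-9.8,0) -> (-12.5,-4.677) [heading=240, draw]
  -- iteration 2/6 --
  RT 120: heading 240 -> 120
  FD 5.4: (-12.5,-4.677) -> (-15.2,0) [heading=120, draw]
  -- iteration 3/6 --
  RT 120: heading 120 -> 0
  FD 5.4: (-15.2,0) -> (-9.8,0) [heading=0, draw]
  -- iteration 4/6 --
  RT 120: heading 0 -> 240
  FD 5.4: (-9.8,0) -> (-12.5,-4.677) [heading=240, draw]
  -- iteration 5/6 --
  RT 120: heading 240 -> 120
  FD 5.4: (-12.5,-4.677) -> (-15.2,0) [heading=120, draw]
  -- iteration 6/6 --
  RT 120: heading 120 -> 0
  FD 5.4: (-15.2,0) -> (-9.8,0) [heading=0, draw]
]
PD: pen down
FD 9.6: (-9.8,0) -> (-0.2,0) [heading=0, draw]
Final: pos=(-0.2,0), heading=0, 9 segment(s) drawn

Start position: (0, 0)
Final position: (-0.2, 0)
Distance = 0.2; >= 1e-6 -> NOT closed

Answer: no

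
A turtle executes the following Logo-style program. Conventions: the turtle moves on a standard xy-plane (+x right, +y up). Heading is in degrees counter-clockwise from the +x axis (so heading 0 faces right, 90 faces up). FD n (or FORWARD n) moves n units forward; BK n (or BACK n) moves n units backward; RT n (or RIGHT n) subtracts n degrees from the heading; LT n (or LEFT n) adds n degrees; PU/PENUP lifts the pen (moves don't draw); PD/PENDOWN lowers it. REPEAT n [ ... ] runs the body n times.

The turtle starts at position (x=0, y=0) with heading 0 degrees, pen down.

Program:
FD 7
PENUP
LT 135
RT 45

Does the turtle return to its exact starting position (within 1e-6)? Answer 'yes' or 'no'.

Answer: no

Derivation:
Executing turtle program step by step:
Start: pos=(0,0), heading=0, pen down
FD 7: (0,0) -> (7,0) [heading=0, draw]
PU: pen up
LT 135: heading 0 -> 135
RT 45: heading 135 -> 90
Final: pos=(7,0), heading=90, 1 segment(s) drawn

Start position: (0, 0)
Final position: (7, 0)
Distance = 7; >= 1e-6 -> NOT closed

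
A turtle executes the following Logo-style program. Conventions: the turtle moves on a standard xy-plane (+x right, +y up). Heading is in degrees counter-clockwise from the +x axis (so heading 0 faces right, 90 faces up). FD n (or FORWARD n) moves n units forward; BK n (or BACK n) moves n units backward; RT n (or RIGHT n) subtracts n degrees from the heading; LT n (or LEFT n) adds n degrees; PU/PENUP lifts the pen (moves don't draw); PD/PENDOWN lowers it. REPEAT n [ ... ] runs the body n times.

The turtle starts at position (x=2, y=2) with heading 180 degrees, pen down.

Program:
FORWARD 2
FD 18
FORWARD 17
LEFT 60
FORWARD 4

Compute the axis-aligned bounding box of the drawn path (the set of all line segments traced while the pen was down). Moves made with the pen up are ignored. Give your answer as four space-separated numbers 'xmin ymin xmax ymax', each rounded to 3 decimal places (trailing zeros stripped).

Executing turtle program step by step:
Start: pos=(2,2), heading=180, pen down
FD 2: (2,2) -> (0,2) [heading=180, draw]
FD 18: (0,2) -> (-18,2) [heading=180, draw]
FD 17: (-18,2) -> (-35,2) [heading=180, draw]
LT 60: heading 180 -> 240
FD 4: (-35,2) -> (-37,-1.464) [heading=240, draw]
Final: pos=(-37,-1.464), heading=240, 4 segment(s) drawn

Segment endpoints: x in {-37, -35, -18, 0, 2}, y in {-1.464, 2, 2, 2, 2}
xmin=-37, ymin=-1.464, xmax=2, ymax=2

Answer: -37 -1.464 2 2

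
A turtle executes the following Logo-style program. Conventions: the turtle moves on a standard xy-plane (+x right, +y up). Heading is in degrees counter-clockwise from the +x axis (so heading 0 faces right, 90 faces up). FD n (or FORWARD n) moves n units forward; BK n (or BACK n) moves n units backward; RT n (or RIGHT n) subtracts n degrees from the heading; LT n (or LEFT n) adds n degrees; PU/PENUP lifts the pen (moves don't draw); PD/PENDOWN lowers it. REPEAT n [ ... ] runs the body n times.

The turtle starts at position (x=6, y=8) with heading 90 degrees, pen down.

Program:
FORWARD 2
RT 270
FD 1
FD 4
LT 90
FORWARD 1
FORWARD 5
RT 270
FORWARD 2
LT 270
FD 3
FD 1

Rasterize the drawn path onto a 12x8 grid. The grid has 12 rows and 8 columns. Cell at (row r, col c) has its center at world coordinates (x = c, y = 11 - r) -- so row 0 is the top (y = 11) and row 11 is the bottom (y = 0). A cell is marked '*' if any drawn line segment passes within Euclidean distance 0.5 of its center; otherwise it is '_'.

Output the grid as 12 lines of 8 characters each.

Segment 0: (6,8) -> (6,10)
Segment 1: (6,10) -> (5,10)
Segment 2: (5,10) -> (1,10)
Segment 3: (1,10) -> (1,9)
Segment 4: (1,9) -> (1,4)
Segment 5: (1,4) -> (3,4)
Segment 6: (3,4) -> (3,1)
Segment 7: (3,1) -> (3,0)

Answer: ________
_******_
_*____*_
_*____*_
_*______
_*______
_*______
_***____
___*____
___*____
___*____
___*____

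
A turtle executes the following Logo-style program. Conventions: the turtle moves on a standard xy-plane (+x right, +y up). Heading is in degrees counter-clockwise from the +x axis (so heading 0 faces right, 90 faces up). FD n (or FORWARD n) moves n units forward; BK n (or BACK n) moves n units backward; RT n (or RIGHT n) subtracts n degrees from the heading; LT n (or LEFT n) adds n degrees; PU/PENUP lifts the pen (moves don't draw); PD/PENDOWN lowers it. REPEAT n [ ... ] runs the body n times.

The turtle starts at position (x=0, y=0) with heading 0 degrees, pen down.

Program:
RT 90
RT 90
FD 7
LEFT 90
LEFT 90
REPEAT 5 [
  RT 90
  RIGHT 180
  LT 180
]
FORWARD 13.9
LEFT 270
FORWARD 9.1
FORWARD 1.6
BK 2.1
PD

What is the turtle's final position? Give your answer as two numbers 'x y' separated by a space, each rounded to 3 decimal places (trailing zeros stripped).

Executing turtle program step by step:
Start: pos=(0,0), heading=0, pen down
RT 90: heading 0 -> 270
RT 90: heading 270 -> 180
FD 7: (0,0) -> (-7,0) [heading=180, draw]
LT 90: heading 180 -> 270
LT 90: heading 270 -> 0
REPEAT 5 [
  -- iteration 1/5 --
  RT 90: heading 0 -> 270
  RT 180: heading 270 -> 90
  LT 180: heading 90 -> 270
  -- iteration 2/5 --
  RT 90: heading 270 -> 180
  RT 180: heading 180 -> 0
  LT 180: heading 0 -> 180
  -- iteration 3/5 --
  RT 90: heading 180 -> 90
  RT 180: heading 90 -> 270
  LT 180: heading 270 -> 90
  -- iteration 4/5 --
  RT 90: heading 90 -> 0
  RT 180: heading 0 -> 180
  LT 180: heading 180 -> 0
  -- iteration 5/5 --
  RT 90: heading 0 -> 270
  RT 180: heading 270 -> 90
  LT 180: heading 90 -> 270
]
FD 13.9: (-7,0) -> (-7,-13.9) [heading=270, draw]
LT 270: heading 270 -> 180
FD 9.1: (-7,-13.9) -> (-16.1,-13.9) [heading=180, draw]
FD 1.6: (-16.1,-13.9) -> (-17.7,-13.9) [heading=180, draw]
BK 2.1: (-17.7,-13.9) -> (-15.6,-13.9) [heading=180, draw]
PD: pen down
Final: pos=(-15.6,-13.9), heading=180, 5 segment(s) drawn

Answer: -15.6 -13.9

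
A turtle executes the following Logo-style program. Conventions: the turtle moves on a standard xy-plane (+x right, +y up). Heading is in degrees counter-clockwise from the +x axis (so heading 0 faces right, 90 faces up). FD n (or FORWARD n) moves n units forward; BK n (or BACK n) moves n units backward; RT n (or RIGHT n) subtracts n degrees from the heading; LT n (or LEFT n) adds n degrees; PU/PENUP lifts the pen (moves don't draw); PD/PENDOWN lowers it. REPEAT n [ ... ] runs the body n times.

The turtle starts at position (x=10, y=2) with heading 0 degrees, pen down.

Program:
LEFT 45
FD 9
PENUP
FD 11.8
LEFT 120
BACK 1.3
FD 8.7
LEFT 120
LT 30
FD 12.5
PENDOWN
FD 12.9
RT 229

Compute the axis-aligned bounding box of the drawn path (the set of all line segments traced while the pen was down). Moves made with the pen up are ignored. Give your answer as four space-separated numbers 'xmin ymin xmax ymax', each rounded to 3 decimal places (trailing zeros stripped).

Answer: 10 0.663 35.52 9.784

Derivation:
Executing turtle program step by step:
Start: pos=(10,2), heading=0, pen down
LT 45: heading 0 -> 45
FD 9: (10,2) -> (16.364,8.364) [heading=45, draw]
PU: pen up
FD 11.8: (16.364,8.364) -> (24.708,16.708) [heading=45, move]
LT 120: heading 45 -> 165
BK 1.3: (24.708,16.708) -> (25.964,16.371) [heading=165, move]
FD 8.7: (25.964,16.371) -> (17.56,18.623) [heading=165, move]
LT 120: heading 165 -> 285
LT 30: heading 285 -> 315
FD 12.5: (17.56,18.623) -> (26.399,9.784) [heading=315, move]
PD: pen down
FD 12.9: (26.399,9.784) -> (35.52,0.663) [heading=315, draw]
RT 229: heading 315 -> 86
Final: pos=(35.52,0.663), heading=86, 2 segment(s) drawn

Segment endpoints: x in {10, 16.364, 26.399, 35.52}, y in {0.663, 2, 8.364, 9.784}
xmin=10, ymin=0.663, xmax=35.52, ymax=9.784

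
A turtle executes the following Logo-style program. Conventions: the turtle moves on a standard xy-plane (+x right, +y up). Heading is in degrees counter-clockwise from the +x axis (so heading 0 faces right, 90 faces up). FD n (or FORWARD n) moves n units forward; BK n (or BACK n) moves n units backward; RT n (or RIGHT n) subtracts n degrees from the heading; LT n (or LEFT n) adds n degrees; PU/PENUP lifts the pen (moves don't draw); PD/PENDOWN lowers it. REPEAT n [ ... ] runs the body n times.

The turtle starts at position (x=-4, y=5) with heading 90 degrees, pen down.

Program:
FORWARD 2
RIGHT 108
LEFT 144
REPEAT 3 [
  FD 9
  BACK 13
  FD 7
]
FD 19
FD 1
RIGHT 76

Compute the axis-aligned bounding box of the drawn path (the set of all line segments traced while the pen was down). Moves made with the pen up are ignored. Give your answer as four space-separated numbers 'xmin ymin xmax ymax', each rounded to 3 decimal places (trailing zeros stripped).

Answer: -21.046 3.764 -1.649 30.461

Derivation:
Executing turtle program step by step:
Start: pos=(-4,5), heading=90, pen down
FD 2: (-4,5) -> (-4,7) [heading=90, draw]
RT 108: heading 90 -> 342
LT 144: heading 342 -> 126
REPEAT 3 [
  -- iteration 1/3 --
  FD 9: (-4,7) -> (-9.29,14.281) [heading=126, draw]
  BK 13: (-9.29,14.281) -> (-1.649,3.764) [heading=126, draw]
  FD 7: (-1.649,3.764) -> (-5.763,9.427) [heading=126, draw]
  -- iteration 2/3 --
  FD 9: (-5.763,9.427) -> (-11.053,16.708) [heading=126, draw]
  BK 13: (-11.053,16.708) -> (-3.412,6.191) [heading=126, draw]
  FD 7: (-3.412,6.191) -> (-7.527,11.854) [heading=126, draw]
  -- iteration 3/3 --
  FD 9: (-7.527,11.854) -> (-12.817,19.135) [heading=126, draw]
  BK 13: (-12.817,19.135) -> (-5.176,8.618) [heading=126, draw]
  FD 7: (-5.176,8.618) -> (-9.29,14.281) [heading=126, draw]
]
FD 19: (-9.29,14.281) -> (-20.458,29.652) [heading=126, draw]
FD 1: (-20.458,29.652) -> (-21.046,30.461) [heading=126, draw]
RT 76: heading 126 -> 50
Final: pos=(-21.046,30.461), heading=50, 12 segment(s) drawn

Segment endpoints: x in {-21.046, -20.458, -12.817, -11.053, -9.29, -9.29, -7.527, -5.763, -5.176, -4, -3.412, -1.649}, y in {3.764, 5, 6.191, 7, 8.618, 9.427, 11.854, 14.281, 14.281, 16.708, 19.135, 29.652, 30.461}
xmin=-21.046, ymin=3.764, xmax=-1.649, ymax=30.461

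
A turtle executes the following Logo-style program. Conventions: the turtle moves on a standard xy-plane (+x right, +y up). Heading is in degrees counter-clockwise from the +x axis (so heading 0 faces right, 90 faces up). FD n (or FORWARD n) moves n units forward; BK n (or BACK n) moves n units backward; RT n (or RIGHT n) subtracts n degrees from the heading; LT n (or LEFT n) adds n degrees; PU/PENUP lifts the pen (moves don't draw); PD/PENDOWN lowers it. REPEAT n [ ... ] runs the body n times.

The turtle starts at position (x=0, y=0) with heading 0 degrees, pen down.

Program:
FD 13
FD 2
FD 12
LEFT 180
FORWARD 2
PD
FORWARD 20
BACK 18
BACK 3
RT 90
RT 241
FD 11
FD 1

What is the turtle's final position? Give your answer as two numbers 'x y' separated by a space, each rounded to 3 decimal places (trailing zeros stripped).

Answer: 15.505 -5.818

Derivation:
Executing turtle program step by step:
Start: pos=(0,0), heading=0, pen down
FD 13: (0,0) -> (13,0) [heading=0, draw]
FD 2: (13,0) -> (15,0) [heading=0, draw]
FD 12: (15,0) -> (27,0) [heading=0, draw]
LT 180: heading 0 -> 180
FD 2: (27,0) -> (25,0) [heading=180, draw]
PD: pen down
FD 20: (25,0) -> (5,0) [heading=180, draw]
BK 18: (5,0) -> (23,0) [heading=180, draw]
BK 3: (23,0) -> (26,0) [heading=180, draw]
RT 90: heading 180 -> 90
RT 241: heading 90 -> 209
FD 11: (26,0) -> (16.379,-5.333) [heading=209, draw]
FD 1: (16.379,-5.333) -> (15.505,-5.818) [heading=209, draw]
Final: pos=(15.505,-5.818), heading=209, 9 segment(s) drawn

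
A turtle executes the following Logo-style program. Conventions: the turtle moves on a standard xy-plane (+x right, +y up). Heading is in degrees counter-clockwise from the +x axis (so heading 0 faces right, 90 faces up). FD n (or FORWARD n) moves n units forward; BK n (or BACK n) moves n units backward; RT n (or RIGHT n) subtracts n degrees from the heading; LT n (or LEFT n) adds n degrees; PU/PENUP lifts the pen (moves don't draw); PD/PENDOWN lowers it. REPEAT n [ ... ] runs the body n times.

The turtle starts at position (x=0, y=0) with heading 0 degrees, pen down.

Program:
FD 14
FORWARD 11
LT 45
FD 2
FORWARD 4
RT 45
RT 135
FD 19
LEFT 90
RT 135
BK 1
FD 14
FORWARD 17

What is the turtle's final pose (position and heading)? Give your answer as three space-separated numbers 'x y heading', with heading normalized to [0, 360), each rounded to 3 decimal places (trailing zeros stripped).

Answer: -14.192 -9.192 180

Derivation:
Executing turtle program step by step:
Start: pos=(0,0), heading=0, pen down
FD 14: (0,0) -> (14,0) [heading=0, draw]
FD 11: (14,0) -> (25,0) [heading=0, draw]
LT 45: heading 0 -> 45
FD 2: (25,0) -> (26.414,1.414) [heading=45, draw]
FD 4: (26.414,1.414) -> (29.243,4.243) [heading=45, draw]
RT 45: heading 45 -> 0
RT 135: heading 0 -> 225
FD 19: (29.243,4.243) -> (15.808,-9.192) [heading=225, draw]
LT 90: heading 225 -> 315
RT 135: heading 315 -> 180
BK 1: (15.808,-9.192) -> (16.808,-9.192) [heading=180, draw]
FD 14: (16.808,-9.192) -> (2.808,-9.192) [heading=180, draw]
FD 17: (2.808,-9.192) -> (-14.192,-9.192) [heading=180, draw]
Final: pos=(-14.192,-9.192), heading=180, 8 segment(s) drawn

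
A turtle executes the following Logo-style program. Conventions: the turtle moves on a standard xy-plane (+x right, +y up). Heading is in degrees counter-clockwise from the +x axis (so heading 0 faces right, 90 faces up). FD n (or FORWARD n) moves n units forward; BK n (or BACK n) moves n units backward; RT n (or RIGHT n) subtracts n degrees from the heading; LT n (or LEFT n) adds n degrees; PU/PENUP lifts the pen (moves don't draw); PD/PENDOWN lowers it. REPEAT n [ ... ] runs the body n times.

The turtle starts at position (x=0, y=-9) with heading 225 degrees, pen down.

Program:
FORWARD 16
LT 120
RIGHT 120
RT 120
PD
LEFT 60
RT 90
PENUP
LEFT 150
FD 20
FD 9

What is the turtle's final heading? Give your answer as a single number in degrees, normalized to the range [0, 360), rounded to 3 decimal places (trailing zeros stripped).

Answer: 225

Derivation:
Executing turtle program step by step:
Start: pos=(0,-9), heading=225, pen down
FD 16: (0,-9) -> (-11.314,-20.314) [heading=225, draw]
LT 120: heading 225 -> 345
RT 120: heading 345 -> 225
RT 120: heading 225 -> 105
PD: pen down
LT 60: heading 105 -> 165
RT 90: heading 165 -> 75
PU: pen up
LT 150: heading 75 -> 225
FD 20: (-11.314,-20.314) -> (-25.456,-34.456) [heading=225, move]
FD 9: (-25.456,-34.456) -> (-31.82,-40.82) [heading=225, move]
Final: pos=(-31.82,-40.82), heading=225, 1 segment(s) drawn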